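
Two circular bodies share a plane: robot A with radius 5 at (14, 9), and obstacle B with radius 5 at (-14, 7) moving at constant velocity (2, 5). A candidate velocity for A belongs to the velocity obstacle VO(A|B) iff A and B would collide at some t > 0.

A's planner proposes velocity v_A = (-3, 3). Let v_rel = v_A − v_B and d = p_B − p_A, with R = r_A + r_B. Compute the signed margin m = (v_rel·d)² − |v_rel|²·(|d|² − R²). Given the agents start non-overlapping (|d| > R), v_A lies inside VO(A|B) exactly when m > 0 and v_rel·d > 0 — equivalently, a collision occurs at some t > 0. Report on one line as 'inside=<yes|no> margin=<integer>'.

d = (-28, -2),  |d|² = 788;  R = 5+5 = 10,  c = 788−10² = 688
v_rel = (-5, -2),  |v_rel|² = 29;  v_rel·d = (-5)·(-28) + (-2)·(-2) = 144
29·t² − 288·t + 688 = 0  ⇒  m = 144² − 29·688 = 784
m = 784 > 0,  v_rel·d = 144 > 0  ⇒  inside

inside=yes margin=784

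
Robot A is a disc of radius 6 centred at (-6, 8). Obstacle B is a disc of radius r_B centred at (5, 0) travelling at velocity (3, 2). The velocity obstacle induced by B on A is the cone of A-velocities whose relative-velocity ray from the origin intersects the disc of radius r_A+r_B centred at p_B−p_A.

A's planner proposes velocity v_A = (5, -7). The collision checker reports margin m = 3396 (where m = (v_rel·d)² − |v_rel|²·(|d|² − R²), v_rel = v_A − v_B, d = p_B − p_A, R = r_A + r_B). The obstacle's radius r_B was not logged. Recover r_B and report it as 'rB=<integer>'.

m = 3396
d = (11, -8);  v_rel = (2, -9),  |v_rel|² = 85
v_rel×d = (2)·(-8) − (-9)·(11) = 83
since m = R²·85 − 83²:  R² = (6889 + 3396) / 85 = 121
R = √121 = 11  ⇒  r_B = 11 − 6 = 5

rB=5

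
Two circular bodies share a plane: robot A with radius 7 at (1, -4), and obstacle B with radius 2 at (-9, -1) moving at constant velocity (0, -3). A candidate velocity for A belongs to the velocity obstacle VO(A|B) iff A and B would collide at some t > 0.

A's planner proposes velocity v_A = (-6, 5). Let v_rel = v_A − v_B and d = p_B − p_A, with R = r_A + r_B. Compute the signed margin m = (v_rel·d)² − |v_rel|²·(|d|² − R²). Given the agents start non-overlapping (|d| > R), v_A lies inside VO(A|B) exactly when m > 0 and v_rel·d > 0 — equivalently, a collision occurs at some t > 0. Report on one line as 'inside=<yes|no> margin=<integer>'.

d = (-10, 3),  |d|² = 109;  R = 7+2 = 9,  c = 109−9² = 28
v_rel = (-6, 8),  |v_rel|² = 100;  v_rel·d = (-6)·(-10) + (8)·(3) = 84
100·t² − 168·t + 28 = 0  ⇒  m = 84² − 100·28 = 4256
m = 4256 > 0,  v_rel·d = 84 > 0  ⇒  inside

inside=yes margin=4256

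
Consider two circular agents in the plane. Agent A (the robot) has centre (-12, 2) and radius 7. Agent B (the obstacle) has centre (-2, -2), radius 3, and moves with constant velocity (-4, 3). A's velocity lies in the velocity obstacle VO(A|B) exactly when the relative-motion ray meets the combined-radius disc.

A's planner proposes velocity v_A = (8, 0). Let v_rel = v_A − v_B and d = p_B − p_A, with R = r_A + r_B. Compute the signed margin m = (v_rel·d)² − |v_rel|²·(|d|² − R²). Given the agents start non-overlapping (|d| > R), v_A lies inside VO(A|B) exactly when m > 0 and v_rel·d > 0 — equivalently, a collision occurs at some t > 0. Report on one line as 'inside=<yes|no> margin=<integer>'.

d = (10, -4),  |d|² = 116;  R = 7+3 = 10,  c = 116−10² = 16
v_rel = (12, -3),  |v_rel|² = 153;  v_rel·d = (12)·(10) + (-3)·(-4) = 132
153·t² − 264·t + 16 = 0  ⇒  m = 132² − 153·16 = 14976
m = 14976 > 0,  v_rel·d = 132 > 0  ⇒  inside

inside=yes margin=14976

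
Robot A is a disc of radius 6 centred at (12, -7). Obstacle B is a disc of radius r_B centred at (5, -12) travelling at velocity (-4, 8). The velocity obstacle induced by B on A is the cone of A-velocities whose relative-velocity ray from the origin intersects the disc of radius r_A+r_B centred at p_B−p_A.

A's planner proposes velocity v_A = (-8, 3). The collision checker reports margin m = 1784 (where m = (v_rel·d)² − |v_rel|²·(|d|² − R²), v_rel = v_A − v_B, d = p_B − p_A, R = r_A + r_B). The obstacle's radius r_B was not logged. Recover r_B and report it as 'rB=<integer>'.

m = 1784
d = (-7, -5);  v_rel = (-4, -5),  |v_rel|² = 41
v_rel×d = (-4)·(-5) − (-5)·(-7) = -15
since m = R²·41 − (-15)²:  R² = (225 + 1784) / 41 = 49
R = √49 = 7  ⇒  r_B = 7 − 6 = 1

rB=1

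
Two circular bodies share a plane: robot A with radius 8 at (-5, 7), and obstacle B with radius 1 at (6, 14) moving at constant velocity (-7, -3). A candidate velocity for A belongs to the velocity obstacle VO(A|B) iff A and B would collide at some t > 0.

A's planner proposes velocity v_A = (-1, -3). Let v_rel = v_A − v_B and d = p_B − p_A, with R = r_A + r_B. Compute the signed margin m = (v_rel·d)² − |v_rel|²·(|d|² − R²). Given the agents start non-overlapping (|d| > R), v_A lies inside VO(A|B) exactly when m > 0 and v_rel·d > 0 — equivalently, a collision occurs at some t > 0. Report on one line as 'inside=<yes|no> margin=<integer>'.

d = (11, 7),  |d|² = 170;  R = 8+1 = 9,  c = 170−9² = 89
v_rel = (6, 0),  |v_rel|² = 36;  v_rel·d = (6)·(11) + (0)·(7) = 66
36·t² − 132·t + 89 = 0  ⇒  m = 66² − 36·89 = 1152
m = 1152 > 0,  v_rel·d = 66 > 0  ⇒  inside

inside=yes margin=1152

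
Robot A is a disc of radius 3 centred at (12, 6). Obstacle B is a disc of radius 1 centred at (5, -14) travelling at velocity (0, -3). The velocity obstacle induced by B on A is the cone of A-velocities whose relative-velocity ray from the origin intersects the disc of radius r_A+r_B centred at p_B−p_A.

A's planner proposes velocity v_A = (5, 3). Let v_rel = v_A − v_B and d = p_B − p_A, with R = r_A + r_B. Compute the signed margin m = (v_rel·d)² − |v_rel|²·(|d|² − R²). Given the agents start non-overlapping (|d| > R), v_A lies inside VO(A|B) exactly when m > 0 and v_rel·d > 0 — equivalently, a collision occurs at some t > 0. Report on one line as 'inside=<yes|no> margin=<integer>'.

d = (-7, -20),  |d|² = 449;  R = 3+1 = 4,  c = 449−4² = 433
v_rel = (5, 6),  |v_rel|² = 61;  v_rel·d = (5)·(-7) + (6)·(-20) = -155
61·t² + 310·t + 433 = 0  ⇒  m = (-155)² − 61·433 = -2388
m = -2388 < 0,  v_rel·d = -155 < 0  ⇒  outside

inside=no margin=-2388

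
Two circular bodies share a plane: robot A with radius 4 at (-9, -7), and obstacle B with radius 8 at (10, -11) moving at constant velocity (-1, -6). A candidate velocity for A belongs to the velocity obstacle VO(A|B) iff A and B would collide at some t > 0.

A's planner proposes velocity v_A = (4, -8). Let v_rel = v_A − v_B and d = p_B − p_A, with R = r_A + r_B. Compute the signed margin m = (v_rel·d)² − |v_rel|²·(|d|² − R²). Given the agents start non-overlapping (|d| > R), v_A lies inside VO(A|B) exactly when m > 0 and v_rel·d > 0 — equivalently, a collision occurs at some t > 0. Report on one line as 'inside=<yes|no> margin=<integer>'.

d = (19, -4),  |d|² = 377;  R = 4+8 = 12,  c = 377−12² = 233
v_rel = (5, -2),  |v_rel|² = 29;  v_rel·d = (5)·(19) + (-2)·(-4) = 103
29·t² − 206·t + 233 = 0  ⇒  m = 103² − 29·233 = 3852
m = 3852 > 0,  v_rel·d = 103 > 0  ⇒  inside

inside=yes margin=3852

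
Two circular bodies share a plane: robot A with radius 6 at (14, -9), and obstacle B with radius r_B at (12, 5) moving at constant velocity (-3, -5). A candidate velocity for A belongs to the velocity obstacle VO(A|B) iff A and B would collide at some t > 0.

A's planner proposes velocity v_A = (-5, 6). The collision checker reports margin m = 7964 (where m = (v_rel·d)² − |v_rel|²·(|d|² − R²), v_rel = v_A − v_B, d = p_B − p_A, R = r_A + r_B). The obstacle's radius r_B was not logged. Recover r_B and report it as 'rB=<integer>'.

m = 7964
d = (-2, 14);  v_rel = (-2, 11),  |v_rel|² = 125
v_rel×d = (-2)·(14) − (11)·(-2) = -6
since m = R²·125 − (-6)²:  R² = (36 + 7964) / 125 = 64
R = √64 = 8  ⇒  r_B = 8 − 6 = 2

rB=2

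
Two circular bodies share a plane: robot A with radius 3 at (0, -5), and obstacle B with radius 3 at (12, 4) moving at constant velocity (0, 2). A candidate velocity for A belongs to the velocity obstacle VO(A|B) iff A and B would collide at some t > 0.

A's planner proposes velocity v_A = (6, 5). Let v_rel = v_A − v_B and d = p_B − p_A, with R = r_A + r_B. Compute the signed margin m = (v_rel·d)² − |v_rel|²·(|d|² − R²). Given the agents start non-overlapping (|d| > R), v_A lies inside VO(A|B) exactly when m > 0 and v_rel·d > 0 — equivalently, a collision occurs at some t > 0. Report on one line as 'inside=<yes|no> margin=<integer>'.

d = (12, 9),  |d|² = 225;  R = 3+3 = 6,  c = 225−6² = 189
v_rel = (6, 3),  |v_rel|² = 45;  v_rel·d = (6)·(12) + (3)·(9) = 99
45·t² − 198·t + 189 = 0  ⇒  m = 99² − 45·189 = 1296
m = 1296 > 0,  v_rel·d = 99 > 0  ⇒  inside

inside=yes margin=1296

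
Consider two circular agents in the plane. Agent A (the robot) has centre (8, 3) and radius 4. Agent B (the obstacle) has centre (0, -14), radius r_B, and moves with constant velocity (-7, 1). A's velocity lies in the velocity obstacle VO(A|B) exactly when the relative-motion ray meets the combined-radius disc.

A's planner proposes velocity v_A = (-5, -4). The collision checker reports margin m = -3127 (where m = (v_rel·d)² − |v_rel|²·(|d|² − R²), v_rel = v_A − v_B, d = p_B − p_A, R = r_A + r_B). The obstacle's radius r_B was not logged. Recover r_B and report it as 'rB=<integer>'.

m = -3127
d = (-8, -17);  v_rel = (2, -5),  |v_rel|² = 29
v_rel×d = (2)·(-17) − (-5)·(-8) = -74
since m = R²·29 − (-74)²:  R² = (5476 + -3127) / 29 = 81
R = √81 = 9  ⇒  r_B = 9 − 4 = 5

rB=5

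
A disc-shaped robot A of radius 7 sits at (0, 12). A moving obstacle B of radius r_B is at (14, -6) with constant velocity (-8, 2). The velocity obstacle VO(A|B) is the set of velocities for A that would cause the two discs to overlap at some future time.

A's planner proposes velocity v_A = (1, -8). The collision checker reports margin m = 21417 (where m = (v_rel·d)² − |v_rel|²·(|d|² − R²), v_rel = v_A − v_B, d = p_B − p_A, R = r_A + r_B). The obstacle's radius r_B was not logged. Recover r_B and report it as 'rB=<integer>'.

m = 21417
d = (14, -18);  v_rel = (9, -10),  |v_rel|² = 181
v_rel×d = (9)·(-18) − (-10)·(14) = -22
since m = R²·181 − (-22)²:  R² = (484 + 21417) / 181 = 121
R = √121 = 11  ⇒  r_B = 11 − 7 = 4

rB=4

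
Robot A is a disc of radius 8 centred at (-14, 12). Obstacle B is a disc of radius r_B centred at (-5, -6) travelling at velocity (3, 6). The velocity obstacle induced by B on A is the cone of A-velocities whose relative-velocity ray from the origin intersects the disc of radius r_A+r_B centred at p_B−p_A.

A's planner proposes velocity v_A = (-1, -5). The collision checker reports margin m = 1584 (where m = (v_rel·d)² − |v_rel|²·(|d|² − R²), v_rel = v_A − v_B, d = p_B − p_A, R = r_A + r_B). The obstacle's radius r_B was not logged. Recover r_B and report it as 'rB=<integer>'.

m = 1584
d = (9, -18);  v_rel = (-4, -11),  |v_rel|² = 137
v_rel×d = (-4)·(-18) − (-11)·(9) = 171
since m = R²·137 − 171²:  R² = (29241 + 1584) / 137 = 225
R = √225 = 15  ⇒  r_B = 15 − 8 = 7

rB=7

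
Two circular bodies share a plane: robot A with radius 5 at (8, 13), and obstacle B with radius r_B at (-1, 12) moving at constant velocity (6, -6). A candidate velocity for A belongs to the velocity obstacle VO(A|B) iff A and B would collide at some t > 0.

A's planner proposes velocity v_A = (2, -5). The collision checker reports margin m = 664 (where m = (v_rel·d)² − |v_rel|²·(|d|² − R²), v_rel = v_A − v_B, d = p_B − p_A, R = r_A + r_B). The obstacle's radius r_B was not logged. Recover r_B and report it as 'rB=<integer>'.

m = 664
d = (-9, -1);  v_rel = (-4, 1),  |v_rel|² = 17
v_rel×d = (-4)·(-1) − (1)·(-9) = 13
since m = R²·17 − 13²:  R² = (169 + 664) / 17 = 49
R = √49 = 7  ⇒  r_B = 7 − 5 = 2

rB=2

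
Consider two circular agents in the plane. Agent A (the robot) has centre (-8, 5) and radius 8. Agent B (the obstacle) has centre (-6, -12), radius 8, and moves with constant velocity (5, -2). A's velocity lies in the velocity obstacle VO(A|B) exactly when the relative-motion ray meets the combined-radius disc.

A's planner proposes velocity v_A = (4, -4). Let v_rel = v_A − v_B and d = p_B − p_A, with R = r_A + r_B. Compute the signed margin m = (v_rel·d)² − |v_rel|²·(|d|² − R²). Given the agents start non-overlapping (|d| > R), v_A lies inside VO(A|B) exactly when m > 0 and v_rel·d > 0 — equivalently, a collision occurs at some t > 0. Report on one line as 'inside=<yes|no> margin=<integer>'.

d = (2, -17),  |d|² = 293;  R = 8+8 = 16,  c = 293−16² = 37
v_rel = (-1, -2),  |v_rel|² = 5;  v_rel·d = (-1)·(2) + (-2)·(-17) = 32
5·t² − 64·t + 37 = 0  ⇒  m = 32² − 5·37 = 839
m = 839 > 0,  v_rel·d = 32 > 0  ⇒  inside

inside=yes margin=839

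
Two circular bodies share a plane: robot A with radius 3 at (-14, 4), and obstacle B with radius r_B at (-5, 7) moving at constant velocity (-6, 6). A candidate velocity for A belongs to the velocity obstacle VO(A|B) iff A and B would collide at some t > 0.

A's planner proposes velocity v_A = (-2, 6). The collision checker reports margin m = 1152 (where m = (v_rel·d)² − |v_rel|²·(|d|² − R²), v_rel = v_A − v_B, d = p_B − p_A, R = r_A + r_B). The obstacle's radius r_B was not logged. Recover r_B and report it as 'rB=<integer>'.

m = 1152
d = (9, 3);  v_rel = (4, 0),  |v_rel|² = 16
v_rel×d = (4)·(3) − (0)·(9) = 12
since m = R²·16 − 12²:  R² = (144 + 1152) / 16 = 81
R = √81 = 9  ⇒  r_B = 9 − 3 = 6

rB=6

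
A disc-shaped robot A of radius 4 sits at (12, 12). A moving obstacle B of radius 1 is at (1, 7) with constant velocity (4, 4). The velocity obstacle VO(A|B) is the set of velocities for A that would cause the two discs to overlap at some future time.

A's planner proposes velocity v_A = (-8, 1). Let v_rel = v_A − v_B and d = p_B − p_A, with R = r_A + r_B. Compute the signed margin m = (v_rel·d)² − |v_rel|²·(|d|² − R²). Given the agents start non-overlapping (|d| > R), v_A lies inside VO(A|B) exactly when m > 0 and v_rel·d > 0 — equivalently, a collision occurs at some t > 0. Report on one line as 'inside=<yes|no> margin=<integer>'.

d = (-11, -5),  |d|² = 146;  R = 4+1 = 5,  c = 146−5² = 121
v_rel = (-12, -3),  |v_rel|² = 153;  v_rel·d = (-12)·(-11) + (-3)·(-5) = 147
153·t² − 294·t + 121 = 0  ⇒  m = 147² − 153·121 = 3096
m = 3096 > 0,  v_rel·d = 147 > 0  ⇒  inside

inside=yes margin=3096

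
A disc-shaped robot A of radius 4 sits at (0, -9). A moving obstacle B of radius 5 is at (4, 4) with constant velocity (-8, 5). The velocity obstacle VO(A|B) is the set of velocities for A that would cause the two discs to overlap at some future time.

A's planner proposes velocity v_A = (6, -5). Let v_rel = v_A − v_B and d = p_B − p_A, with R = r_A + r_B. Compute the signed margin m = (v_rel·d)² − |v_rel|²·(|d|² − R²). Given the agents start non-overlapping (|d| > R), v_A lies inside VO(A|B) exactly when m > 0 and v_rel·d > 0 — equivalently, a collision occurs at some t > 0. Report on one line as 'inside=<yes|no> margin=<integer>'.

d = (4, 13),  |d|² = 185;  R = 4+5 = 9,  c = 185−9² = 104
v_rel = (14, -10),  |v_rel|² = 296;  v_rel·d = (14)·(4) + (-10)·(13) = -74
296·t² + 148·t + 104 = 0  ⇒  m = (-74)² − 296·104 = -25308
m = -25308 < 0,  v_rel·d = -74 < 0  ⇒  outside

inside=no margin=-25308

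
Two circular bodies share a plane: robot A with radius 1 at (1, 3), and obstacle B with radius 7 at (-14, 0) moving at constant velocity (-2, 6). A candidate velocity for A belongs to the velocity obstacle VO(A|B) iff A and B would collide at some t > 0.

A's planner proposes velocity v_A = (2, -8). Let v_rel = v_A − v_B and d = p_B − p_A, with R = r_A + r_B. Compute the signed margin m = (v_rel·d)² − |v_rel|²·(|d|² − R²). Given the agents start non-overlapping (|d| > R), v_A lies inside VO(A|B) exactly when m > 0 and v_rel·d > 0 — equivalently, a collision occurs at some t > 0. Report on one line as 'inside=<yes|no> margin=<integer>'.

d = (-15, -3),  |d|² = 234;  R = 1+7 = 8,  c = 234−8² = 170
v_rel = (4, -14),  |v_rel|² = 212;  v_rel·d = (4)·(-15) + (-14)·(-3) = -18
212·t² + 36·t + 170 = 0  ⇒  m = (-18)² − 212·170 = -35716
m = -35716 < 0,  v_rel·d = -18 < 0  ⇒  outside

inside=no margin=-35716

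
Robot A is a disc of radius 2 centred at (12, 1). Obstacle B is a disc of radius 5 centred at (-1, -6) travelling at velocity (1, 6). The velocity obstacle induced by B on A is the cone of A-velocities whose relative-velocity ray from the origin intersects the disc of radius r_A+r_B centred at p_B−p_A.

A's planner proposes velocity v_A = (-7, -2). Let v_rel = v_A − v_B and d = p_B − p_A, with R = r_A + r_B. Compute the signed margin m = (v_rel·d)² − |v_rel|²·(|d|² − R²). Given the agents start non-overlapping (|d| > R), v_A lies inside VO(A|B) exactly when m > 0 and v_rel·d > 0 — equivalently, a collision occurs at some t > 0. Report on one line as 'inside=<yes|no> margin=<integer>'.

d = (-13, -7),  |d|² = 218;  R = 2+5 = 7,  c = 218−7² = 169
v_rel = (-8, -8),  |v_rel|² = 128;  v_rel·d = (-8)·(-13) + (-8)·(-7) = 160
128·t² − 320·t + 169 = 0  ⇒  m = 160² − 128·169 = 3968
m = 3968 > 0,  v_rel·d = 160 > 0  ⇒  inside

inside=yes margin=3968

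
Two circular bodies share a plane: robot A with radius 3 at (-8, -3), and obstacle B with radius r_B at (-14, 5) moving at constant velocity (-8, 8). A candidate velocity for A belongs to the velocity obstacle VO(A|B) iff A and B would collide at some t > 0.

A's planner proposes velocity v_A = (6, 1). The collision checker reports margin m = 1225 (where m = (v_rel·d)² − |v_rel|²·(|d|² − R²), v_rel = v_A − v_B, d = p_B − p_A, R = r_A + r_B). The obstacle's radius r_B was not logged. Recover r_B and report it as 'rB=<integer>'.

m = 1225
d = (-6, 8);  v_rel = (14, -7),  |v_rel|² = 245
v_rel×d = (14)·(8) − (-7)·(-6) = 70
since m = R²·245 − 70²:  R² = (4900 + 1225) / 245 = 25
R = √25 = 5  ⇒  r_B = 5 − 3 = 2

rB=2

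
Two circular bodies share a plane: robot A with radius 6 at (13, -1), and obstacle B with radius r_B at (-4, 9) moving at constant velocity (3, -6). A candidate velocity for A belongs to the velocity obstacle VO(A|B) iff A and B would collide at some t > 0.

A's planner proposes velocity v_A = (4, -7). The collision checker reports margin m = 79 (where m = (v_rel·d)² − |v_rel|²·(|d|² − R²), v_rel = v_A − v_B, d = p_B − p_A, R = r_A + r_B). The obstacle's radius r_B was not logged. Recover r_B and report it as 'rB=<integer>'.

m = 79
d = (-17, 10);  v_rel = (1, -1),  |v_rel|² = 2
v_rel×d = (1)·(10) − (-1)·(-17) = -7
since m = R²·2 − (-7)²:  R² = (49 + 79) / 2 = 64
R = √64 = 8  ⇒  r_B = 8 − 6 = 2

rB=2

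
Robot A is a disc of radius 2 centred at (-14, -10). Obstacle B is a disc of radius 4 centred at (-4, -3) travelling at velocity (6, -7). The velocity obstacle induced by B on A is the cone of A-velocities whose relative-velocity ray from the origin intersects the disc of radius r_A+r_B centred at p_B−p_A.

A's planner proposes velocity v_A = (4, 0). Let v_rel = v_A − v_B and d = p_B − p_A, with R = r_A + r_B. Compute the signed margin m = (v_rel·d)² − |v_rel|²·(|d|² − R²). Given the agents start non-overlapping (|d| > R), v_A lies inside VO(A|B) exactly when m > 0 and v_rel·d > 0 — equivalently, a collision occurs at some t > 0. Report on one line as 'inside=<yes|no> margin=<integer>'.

d = (10, 7),  |d|² = 149;  R = 2+4 = 6,  c = 149−6² = 113
v_rel = (-2, 7),  |v_rel|² = 53;  v_rel·d = (-2)·(10) + (7)·(7) = 29
53·t² − 58·t + 113 = 0  ⇒  m = 29² − 53·113 = -5148
m = -5148 < 0,  v_rel·d = 29 > 0  ⇒  outside

inside=no margin=-5148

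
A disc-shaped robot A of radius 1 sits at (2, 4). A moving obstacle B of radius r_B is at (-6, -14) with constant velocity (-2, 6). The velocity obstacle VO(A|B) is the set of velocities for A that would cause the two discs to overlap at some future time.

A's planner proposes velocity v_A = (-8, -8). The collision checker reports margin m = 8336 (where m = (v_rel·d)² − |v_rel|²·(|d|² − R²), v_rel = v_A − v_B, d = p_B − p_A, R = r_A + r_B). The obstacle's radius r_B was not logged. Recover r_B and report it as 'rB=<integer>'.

m = 8336
d = (-8, -18);  v_rel = (-6, -14),  |v_rel|² = 232
v_rel×d = (-6)·(-18) − (-14)·(-8) = -4
since m = R²·232 − (-4)²:  R² = (16 + 8336) / 232 = 36
R = √36 = 6  ⇒  r_B = 6 − 1 = 5

rB=5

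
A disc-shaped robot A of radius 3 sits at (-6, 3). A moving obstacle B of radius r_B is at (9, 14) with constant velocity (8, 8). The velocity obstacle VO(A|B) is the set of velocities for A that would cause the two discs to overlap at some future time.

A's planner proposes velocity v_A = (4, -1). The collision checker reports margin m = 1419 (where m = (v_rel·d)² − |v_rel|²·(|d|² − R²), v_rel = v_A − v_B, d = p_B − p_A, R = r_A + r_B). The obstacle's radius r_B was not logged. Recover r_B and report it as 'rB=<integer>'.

m = 1419
d = (15, 11);  v_rel = (-4, -9),  |v_rel|² = 97
v_rel×d = (-4)·(11) − (-9)·(15) = 91
since m = R²·97 − 91²:  R² = (8281 + 1419) / 97 = 100
R = √100 = 10  ⇒  r_B = 10 − 3 = 7

rB=7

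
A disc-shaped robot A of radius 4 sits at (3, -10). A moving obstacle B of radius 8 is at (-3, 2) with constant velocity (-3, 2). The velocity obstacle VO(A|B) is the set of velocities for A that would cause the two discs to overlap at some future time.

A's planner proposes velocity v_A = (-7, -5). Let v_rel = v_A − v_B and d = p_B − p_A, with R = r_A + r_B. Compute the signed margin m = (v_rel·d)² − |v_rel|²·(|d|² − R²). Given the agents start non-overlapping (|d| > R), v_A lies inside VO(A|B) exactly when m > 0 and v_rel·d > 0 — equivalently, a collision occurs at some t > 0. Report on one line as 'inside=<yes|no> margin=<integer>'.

d = (-6, 12),  |d|² = 180;  R = 4+8 = 12,  c = 180−12² = 36
v_rel = (-4, -7),  |v_rel|² = 65;  v_rel·d = (-4)·(-6) + (-7)·(12) = -60
65·t² + 120·t + 36 = 0  ⇒  m = (-60)² − 65·36 = 1260
m = 1260 > 0,  v_rel·d = -60 < 0  ⇒  outside

inside=no margin=1260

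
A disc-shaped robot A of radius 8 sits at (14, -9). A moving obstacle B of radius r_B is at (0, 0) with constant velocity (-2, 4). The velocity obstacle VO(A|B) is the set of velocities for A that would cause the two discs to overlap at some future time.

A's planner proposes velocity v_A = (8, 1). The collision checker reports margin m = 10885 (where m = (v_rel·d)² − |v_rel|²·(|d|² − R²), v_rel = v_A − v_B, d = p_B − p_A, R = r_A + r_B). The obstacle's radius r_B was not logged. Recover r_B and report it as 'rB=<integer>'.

m = 10885
d = (-14, 9);  v_rel = (10, -3),  |v_rel|² = 109
v_rel×d = (10)·(9) − (-3)·(-14) = 48
since m = R²·109 − 48²:  R² = (2304 + 10885) / 109 = 121
R = √121 = 11  ⇒  r_B = 11 − 8 = 3

rB=3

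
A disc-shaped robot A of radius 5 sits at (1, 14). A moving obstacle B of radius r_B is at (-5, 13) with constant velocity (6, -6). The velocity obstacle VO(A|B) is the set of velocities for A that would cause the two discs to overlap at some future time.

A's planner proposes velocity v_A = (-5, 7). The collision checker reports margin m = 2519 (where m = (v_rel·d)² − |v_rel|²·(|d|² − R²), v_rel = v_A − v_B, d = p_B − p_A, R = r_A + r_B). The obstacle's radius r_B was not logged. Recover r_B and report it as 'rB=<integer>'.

m = 2519
d = (-6, -1);  v_rel = (-11, 13),  |v_rel|² = 290
v_rel×d = (-11)·(-1) − (13)·(-6) = 89
since m = R²·290 − 89²:  R² = (7921 + 2519) / 290 = 36
R = √36 = 6  ⇒  r_B = 6 − 5 = 1

rB=1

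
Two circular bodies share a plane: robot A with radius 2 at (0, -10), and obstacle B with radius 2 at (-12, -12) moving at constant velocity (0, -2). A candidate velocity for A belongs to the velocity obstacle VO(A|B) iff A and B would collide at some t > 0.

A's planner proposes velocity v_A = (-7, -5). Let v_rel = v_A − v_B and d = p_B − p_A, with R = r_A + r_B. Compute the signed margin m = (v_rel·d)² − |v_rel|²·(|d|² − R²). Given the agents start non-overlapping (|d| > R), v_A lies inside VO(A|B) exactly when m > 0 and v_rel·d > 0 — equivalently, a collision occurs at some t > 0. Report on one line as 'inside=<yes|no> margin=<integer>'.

d = (-12, -2),  |d|² = 148;  R = 2+2 = 4,  c = 148−4² = 132
v_rel = (-7, -3),  |v_rel|² = 58;  v_rel·d = (-7)·(-12) + (-3)·(-2) = 90
58·t² − 180·t + 132 = 0  ⇒  m = 90² − 58·132 = 444
m = 444 > 0,  v_rel·d = 90 > 0  ⇒  inside

inside=yes margin=444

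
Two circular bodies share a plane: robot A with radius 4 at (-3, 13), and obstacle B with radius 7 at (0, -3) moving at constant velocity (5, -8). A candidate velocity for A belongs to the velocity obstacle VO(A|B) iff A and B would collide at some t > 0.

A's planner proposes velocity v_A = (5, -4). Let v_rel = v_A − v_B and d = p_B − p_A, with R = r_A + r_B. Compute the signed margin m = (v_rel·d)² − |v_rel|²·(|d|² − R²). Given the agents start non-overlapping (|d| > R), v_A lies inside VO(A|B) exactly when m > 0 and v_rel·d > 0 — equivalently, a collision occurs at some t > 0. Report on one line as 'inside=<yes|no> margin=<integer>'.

d = (3, -16),  |d|² = 265;  R = 4+7 = 11,  c = 265−11² = 144
v_rel = (0, 4),  |v_rel|² = 16;  v_rel·d = (0)·(3) + (4)·(-16) = -64
16·t² + 128·t + 144 = 0  ⇒  m = (-64)² − 16·144 = 1792
m = 1792 > 0,  v_rel·d = -64 < 0  ⇒  outside

inside=no margin=1792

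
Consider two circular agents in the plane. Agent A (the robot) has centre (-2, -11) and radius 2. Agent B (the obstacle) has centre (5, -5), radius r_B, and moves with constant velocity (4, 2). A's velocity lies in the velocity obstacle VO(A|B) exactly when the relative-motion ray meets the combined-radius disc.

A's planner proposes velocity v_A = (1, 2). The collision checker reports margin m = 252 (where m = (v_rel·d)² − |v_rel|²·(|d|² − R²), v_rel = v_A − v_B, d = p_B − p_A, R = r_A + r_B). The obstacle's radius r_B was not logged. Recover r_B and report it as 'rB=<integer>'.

m = 252
d = (7, 6);  v_rel = (-3, 0),  |v_rel|² = 9
v_rel×d = (-3)·(6) − (0)·(7) = -18
since m = R²·9 − (-18)²:  R² = (324 + 252) / 9 = 64
R = √64 = 8  ⇒  r_B = 8 − 2 = 6

rB=6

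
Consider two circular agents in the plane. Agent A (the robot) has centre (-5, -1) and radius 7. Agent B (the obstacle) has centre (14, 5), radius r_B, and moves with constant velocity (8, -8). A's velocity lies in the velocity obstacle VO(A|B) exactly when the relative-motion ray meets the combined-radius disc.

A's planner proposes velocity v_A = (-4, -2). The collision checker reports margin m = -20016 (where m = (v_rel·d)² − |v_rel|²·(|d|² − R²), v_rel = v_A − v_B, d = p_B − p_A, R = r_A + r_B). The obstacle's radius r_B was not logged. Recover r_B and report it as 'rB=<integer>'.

m = -20016
d = (19, 6);  v_rel = (-12, 6),  |v_rel|² = 180
v_rel×d = (-12)·(6) − (6)·(19) = -186
since m = R²·180 − (-186)²:  R² = (34596 + -20016) / 180 = 81
R = √81 = 9  ⇒  r_B = 9 − 7 = 2

rB=2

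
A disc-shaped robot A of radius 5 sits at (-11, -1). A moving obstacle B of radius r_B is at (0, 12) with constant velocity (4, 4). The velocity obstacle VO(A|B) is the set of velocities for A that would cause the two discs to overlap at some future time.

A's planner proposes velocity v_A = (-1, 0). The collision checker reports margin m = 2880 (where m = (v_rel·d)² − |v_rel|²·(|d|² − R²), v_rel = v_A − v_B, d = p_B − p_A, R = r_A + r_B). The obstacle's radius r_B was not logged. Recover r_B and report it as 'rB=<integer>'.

m = 2880
d = (11, 13);  v_rel = (-5, -4),  |v_rel|² = 41
v_rel×d = (-5)·(13) − (-4)·(11) = -21
since m = R²·41 − (-21)²:  R² = (441 + 2880) / 41 = 81
R = √81 = 9  ⇒  r_B = 9 − 5 = 4

rB=4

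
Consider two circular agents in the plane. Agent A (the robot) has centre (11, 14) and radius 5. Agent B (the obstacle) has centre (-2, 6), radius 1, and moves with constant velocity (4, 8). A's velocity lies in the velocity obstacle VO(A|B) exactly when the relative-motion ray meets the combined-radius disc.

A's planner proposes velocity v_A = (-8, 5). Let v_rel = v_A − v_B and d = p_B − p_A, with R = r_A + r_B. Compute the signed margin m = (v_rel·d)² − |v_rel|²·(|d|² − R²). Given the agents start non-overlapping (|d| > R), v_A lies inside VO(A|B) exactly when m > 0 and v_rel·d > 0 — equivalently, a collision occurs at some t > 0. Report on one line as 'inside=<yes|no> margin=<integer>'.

d = (-13, -8),  |d|² = 233;  R = 5+1 = 6,  c = 233−6² = 197
v_rel = (-12, -3),  |v_rel|² = 153;  v_rel·d = (-12)·(-13) + (-3)·(-8) = 180
153·t² − 360·t + 197 = 0  ⇒  m = 180² − 153·197 = 2259
m = 2259 > 0,  v_rel·d = 180 > 0  ⇒  inside

inside=yes margin=2259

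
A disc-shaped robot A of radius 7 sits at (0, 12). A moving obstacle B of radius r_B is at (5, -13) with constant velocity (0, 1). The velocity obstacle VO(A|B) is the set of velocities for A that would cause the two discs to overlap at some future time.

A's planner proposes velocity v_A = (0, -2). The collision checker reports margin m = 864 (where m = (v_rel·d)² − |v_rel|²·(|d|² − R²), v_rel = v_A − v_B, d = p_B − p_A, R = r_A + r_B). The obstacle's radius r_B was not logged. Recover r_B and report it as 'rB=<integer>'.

m = 864
d = (5, -25);  v_rel = (0, -3),  |v_rel|² = 9
v_rel×d = (0)·(-25) − (-3)·(5) = 15
since m = R²·9 − 15²:  R² = (225 + 864) / 9 = 121
R = √121 = 11  ⇒  r_B = 11 − 7 = 4

rB=4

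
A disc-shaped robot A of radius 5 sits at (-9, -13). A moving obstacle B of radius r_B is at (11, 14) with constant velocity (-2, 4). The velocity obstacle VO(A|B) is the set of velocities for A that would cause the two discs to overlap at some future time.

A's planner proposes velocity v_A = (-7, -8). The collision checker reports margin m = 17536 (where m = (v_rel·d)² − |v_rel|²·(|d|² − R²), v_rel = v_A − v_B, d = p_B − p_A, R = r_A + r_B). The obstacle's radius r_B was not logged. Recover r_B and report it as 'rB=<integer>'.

m = 17536
d = (20, 27);  v_rel = (-5, -12),  |v_rel|² = 169
v_rel×d = (-5)·(27) − (-12)·(20) = 105
since m = R²·169 − 105²:  R² = (11025 + 17536) / 169 = 169
R = √169 = 13  ⇒  r_B = 13 − 5 = 8

rB=8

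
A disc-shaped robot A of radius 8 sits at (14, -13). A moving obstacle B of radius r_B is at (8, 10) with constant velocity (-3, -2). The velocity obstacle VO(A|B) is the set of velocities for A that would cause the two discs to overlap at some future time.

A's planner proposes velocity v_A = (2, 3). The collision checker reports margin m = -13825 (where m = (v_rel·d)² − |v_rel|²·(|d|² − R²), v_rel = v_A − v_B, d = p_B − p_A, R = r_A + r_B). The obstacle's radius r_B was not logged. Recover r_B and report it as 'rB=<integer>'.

m = -13825
d = (-6, 23);  v_rel = (5, 5),  |v_rel|² = 50
v_rel×d = (5)·(23) − (5)·(-6) = 145
since m = R²·50 − 145²:  R² = (21025 + -13825) / 50 = 144
R = √144 = 12  ⇒  r_B = 12 − 8 = 4

rB=4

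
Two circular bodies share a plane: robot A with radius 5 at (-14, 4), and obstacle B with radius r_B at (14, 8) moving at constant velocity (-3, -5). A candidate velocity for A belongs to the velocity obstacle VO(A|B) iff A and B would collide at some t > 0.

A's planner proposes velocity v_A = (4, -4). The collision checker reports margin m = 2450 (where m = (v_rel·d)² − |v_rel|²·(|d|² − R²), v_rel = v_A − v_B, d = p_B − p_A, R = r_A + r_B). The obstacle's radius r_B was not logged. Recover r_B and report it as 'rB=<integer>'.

m = 2450
d = (28, 4);  v_rel = (7, 1),  |v_rel|² = 50
v_rel×d = (7)·(4) − (1)·(28) = 0
since m = R²·50 − 0²:  R² = (0 + 2450) / 50 = 49
R = √49 = 7  ⇒  r_B = 7 − 5 = 2

rB=2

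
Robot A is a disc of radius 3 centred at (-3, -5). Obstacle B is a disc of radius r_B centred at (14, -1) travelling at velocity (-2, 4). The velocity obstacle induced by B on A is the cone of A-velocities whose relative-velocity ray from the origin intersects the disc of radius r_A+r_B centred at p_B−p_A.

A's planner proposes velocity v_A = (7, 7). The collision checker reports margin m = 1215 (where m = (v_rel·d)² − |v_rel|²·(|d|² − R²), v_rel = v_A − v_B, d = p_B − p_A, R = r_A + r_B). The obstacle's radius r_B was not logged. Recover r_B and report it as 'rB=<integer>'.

m = 1215
d = (17, 4);  v_rel = (9, 3),  |v_rel|² = 90
v_rel×d = (9)·(4) − (3)·(17) = -15
since m = R²·90 − (-15)²:  R² = (225 + 1215) / 90 = 16
R = √16 = 4  ⇒  r_B = 4 − 3 = 1

rB=1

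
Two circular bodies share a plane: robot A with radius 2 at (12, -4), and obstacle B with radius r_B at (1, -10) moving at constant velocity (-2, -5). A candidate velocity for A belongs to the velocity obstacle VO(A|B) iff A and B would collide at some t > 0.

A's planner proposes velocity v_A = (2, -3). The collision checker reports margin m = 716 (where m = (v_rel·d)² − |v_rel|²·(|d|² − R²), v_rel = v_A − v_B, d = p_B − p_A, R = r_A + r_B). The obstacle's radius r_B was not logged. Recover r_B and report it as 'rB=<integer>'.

m = 716
d = (-11, -6);  v_rel = (4, 2),  |v_rel|² = 20
v_rel×d = (4)·(-6) − (2)·(-11) = -2
since m = R²·20 − (-2)²:  R² = (4 + 716) / 20 = 36
R = √36 = 6  ⇒  r_B = 6 − 2 = 4

rB=4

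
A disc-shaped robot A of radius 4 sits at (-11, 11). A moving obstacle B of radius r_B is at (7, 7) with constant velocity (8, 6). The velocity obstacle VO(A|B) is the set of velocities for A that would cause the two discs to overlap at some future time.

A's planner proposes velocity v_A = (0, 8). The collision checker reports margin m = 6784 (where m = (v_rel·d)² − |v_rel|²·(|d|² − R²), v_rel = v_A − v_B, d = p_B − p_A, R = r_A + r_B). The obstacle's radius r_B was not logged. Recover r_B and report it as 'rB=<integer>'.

m = 6784
d = (18, -4);  v_rel = (-8, 2),  |v_rel|² = 68
v_rel×d = (-8)·(-4) − (2)·(18) = -4
since m = R²·68 − (-4)²:  R² = (16 + 6784) / 68 = 100
R = √100 = 10  ⇒  r_B = 10 − 4 = 6

rB=6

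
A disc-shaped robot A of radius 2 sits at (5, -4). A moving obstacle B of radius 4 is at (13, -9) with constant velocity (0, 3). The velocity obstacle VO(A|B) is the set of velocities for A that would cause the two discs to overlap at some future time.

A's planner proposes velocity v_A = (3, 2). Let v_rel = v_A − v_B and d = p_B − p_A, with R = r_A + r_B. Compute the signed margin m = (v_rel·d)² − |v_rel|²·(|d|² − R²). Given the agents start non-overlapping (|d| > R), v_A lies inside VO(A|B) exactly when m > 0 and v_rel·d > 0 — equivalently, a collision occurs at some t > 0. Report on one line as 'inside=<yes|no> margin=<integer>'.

d = (8, -5),  |d|² = 89;  R = 2+4 = 6,  c = 89−6² = 53
v_rel = (3, -1),  |v_rel|² = 10;  v_rel·d = (3)·(8) + (-1)·(-5) = 29
10·t² − 58·t + 53 = 0  ⇒  m = 29² − 10·53 = 311
m = 311 > 0,  v_rel·d = 29 > 0  ⇒  inside

inside=yes margin=311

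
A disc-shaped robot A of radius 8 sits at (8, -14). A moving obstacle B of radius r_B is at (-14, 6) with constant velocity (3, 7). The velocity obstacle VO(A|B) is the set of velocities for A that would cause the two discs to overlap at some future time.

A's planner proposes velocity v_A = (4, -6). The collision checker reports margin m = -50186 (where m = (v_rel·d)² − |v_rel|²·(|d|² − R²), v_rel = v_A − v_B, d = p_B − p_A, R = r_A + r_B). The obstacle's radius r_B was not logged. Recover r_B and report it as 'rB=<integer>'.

m = -50186
d = (-22, 20);  v_rel = (1, -13),  |v_rel|² = 170
v_rel×d = (1)·(20) − (-13)·(-22) = -266
since m = R²·170 − (-266)²:  R² = (70756 + -50186) / 170 = 121
R = √121 = 11  ⇒  r_B = 11 − 8 = 3

rB=3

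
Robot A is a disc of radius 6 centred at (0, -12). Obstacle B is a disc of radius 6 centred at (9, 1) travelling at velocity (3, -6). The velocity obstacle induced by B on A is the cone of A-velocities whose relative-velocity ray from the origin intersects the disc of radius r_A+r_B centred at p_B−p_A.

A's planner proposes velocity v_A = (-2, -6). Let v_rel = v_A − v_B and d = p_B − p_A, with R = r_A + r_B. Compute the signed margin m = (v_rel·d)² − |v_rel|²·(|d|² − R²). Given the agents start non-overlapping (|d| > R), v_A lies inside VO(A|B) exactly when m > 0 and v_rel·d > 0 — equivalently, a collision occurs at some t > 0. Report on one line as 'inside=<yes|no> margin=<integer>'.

d = (9, 13),  |d|² = 250;  R = 6+6 = 12,  c = 250−12² = 106
v_rel = (-5, 0),  |v_rel|² = 25;  v_rel·d = (-5)·(9) + (0)·(13) = -45
25·t² + 90·t + 106 = 0  ⇒  m = (-45)² − 25·106 = -625
m = -625 < 0,  v_rel·d = -45 < 0  ⇒  outside

inside=no margin=-625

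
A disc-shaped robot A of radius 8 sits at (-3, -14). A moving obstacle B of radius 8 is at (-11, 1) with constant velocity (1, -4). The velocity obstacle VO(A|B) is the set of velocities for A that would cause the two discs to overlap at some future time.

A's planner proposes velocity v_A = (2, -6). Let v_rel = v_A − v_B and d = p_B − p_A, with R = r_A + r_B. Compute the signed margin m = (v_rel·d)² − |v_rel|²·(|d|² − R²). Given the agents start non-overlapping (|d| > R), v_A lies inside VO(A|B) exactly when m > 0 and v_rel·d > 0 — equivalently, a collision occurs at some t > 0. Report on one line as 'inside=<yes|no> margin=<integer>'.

d = (-8, 15),  |d|² = 289;  R = 8+8 = 16,  c = 289−16² = 33
v_rel = (1, -2),  |v_rel|² = 5;  v_rel·d = (1)·(-8) + (-2)·(15) = -38
5·t² + 76·t + 33 = 0  ⇒  m = (-38)² − 5·33 = 1279
m = 1279 > 0,  v_rel·d = -38 < 0  ⇒  outside

inside=no margin=1279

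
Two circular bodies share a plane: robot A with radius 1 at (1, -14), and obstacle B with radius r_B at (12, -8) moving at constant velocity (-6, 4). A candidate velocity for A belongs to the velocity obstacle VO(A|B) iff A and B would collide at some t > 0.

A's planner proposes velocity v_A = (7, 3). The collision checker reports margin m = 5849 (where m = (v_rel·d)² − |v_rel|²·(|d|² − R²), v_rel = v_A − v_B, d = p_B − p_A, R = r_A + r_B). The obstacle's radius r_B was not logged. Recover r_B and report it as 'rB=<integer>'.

m = 5849
d = (11, 6);  v_rel = (13, -1),  |v_rel|² = 170
v_rel×d = (13)·(6) − (-1)·(11) = 89
since m = R²·170 − 89²:  R² = (7921 + 5849) / 170 = 81
R = √81 = 9  ⇒  r_B = 9 − 1 = 8

rB=8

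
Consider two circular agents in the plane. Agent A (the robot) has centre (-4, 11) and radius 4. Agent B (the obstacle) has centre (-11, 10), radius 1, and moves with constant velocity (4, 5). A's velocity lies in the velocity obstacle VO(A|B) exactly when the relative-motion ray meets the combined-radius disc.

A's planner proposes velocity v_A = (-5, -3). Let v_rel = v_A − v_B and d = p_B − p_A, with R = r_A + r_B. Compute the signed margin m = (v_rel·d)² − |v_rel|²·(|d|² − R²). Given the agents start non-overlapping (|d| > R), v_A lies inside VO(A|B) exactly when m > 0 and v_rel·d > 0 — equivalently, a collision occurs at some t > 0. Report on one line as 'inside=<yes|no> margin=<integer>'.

d = (-7, -1),  |d|² = 50;  R = 4+1 = 5,  c = 50−5² = 25
v_rel = (-9, -8),  |v_rel|² = 145;  v_rel·d = (-9)·(-7) + (-8)·(-1) = 71
145·t² − 142·t + 25 = 0  ⇒  m = 71² − 145·25 = 1416
m = 1416 > 0,  v_rel·d = 71 > 0  ⇒  inside

inside=yes margin=1416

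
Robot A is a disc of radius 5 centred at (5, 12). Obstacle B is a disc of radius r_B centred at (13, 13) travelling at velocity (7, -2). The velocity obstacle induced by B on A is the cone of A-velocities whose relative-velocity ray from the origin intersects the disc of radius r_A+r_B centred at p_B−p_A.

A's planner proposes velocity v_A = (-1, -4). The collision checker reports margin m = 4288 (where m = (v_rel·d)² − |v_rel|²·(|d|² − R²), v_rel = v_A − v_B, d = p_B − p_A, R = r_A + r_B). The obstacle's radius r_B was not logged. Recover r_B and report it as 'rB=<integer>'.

m = 4288
d = (8, 1);  v_rel = (-8, -2),  |v_rel|² = 68
v_rel×d = (-8)·(1) − (-2)·(8) = 8
since m = R²·68 − 8²:  R² = (64 + 4288) / 68 = 64
R = √64 = 8  ⇒  r_B = 8 − 5 = 3

rB=3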